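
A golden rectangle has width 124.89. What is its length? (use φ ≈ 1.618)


φ = (1 + √5) / 2 ≈ 1.618
Length = width × φ = 124.89 × 1.618 = 202.07202
≈ 202.07

202.07


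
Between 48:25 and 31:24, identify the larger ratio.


48/25 = 1.9200
31/24 = 1.2917
1.9200 > 1.2917, so 48:25 is greater
= 48:25

48:25


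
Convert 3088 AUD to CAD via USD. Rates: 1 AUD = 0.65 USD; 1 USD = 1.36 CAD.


Step 1: 3088 AUD × 0.65 = 2007.20 USD
Step 2: 2007.20 USD × 1.36 = 2729.79 CAD
Implied rate AUD→CAD = 0.65 × 1.36 = 0.8840
= 2729.79 CAD

2729.79 CAD


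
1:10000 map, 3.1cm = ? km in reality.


Real distance = map distance × scale
= 3.1cm × 10000
= 31000 cm = 310.0 m
= 0.310 km

0.310 km


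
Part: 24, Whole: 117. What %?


Percentage = (part / whole) × 100
= (24 / 117) × 100
≈ 20.51%

20.51%


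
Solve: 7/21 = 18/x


Cross multiply: 7 × x = 21 × 18
7x = 378
x = 378 / 7
= 54.00

54.00


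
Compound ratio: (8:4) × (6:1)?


Compound ratio = (8×6) : (4×1)
= 48:4
GCD = 4
= 12:1

12:1


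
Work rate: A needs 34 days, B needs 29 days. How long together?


Rate of A = 1/34 per day
Rate of B = 1/29 per day
Combined rate = 1/34 + 1/29 = 63/986 ≈ 0.0639 per day
Days = 1 / combined rate = 986/63
≈ 15.65 days

15.65 days


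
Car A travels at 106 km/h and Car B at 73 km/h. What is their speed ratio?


Ratio = 106:73
GCD = 1
Simplified = 106:73
Time ratio (same distance) = 73:106
Speed ratio = 106:73

106:73


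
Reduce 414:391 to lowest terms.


GCD(414, 391) = 23
414/23 : 391/23
= 18:17

18:17


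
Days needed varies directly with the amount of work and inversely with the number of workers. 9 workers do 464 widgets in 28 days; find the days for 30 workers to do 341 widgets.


Days ∝ work / workers, so d₂ = d₁ × (m₁/m₂) × (w₂/w₁)
Workers factor (inverse): 9/30 = 0.3000
Work factor (direct): 341/464 ≈ 0.7349
d₂ = 28 × 9/30 × 341/464 = (28 × 9 × 341) / (30 × 464) = 85932/13920
≈ 6.17 days

6.17 days


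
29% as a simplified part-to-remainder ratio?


29% means 29 parts out of 100; remainder = 71
Part : remainder = 29:71
GCD = 1
= 29:71

29:71


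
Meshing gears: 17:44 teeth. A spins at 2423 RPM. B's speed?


Gear ratio = 17:44 = 17:44
RPM_B = RPM_A × (teeth_A / teeth_B)
= 2423 × (17/44)
= 936.2 RPM

936.2 RPM


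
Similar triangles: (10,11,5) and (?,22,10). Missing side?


Scale factor = 22/11 = 2
Missing side = 10 × 2
= 20.0

20.0


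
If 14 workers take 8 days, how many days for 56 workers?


Inverse proportion: x × y = constant
k = 14 × 8 = 112
y₂ = k / 56 = 112 / 56
= 2.00

2.00


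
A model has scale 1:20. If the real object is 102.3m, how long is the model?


Model size = real / scale
= 102.3 / 20
= 5.1150 m

5.1150 m


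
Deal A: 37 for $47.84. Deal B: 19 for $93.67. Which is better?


Deal A: $47.84/37 = $1.2930/unit
Deal B: $93.67/19 = $4.9300/unit
A is cheaper per unit
= Deal A

Deal A


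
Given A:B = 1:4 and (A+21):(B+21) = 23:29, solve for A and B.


Let A = 1k, B = 4k.
(1k + 21) / (4k + 21) = 23/29
Cross-multiply: 29(1k + 21) = 23(4k + 21)
29k + 609 = 92k + 483
29k - 92k = 483 - 609
-63k = -126
k = -126/-63 = 2
A = 1×2 = 2, B = 4×2 = 8
= A = 2, B = 8

A = 2, B = 8


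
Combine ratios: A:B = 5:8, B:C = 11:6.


Match B: multiply A:B by 11 → 55:88
Multiply B:C by 8 → 88:48
Combined: 55:88:48
GCD = 1
= 55:88:48

55:88:48


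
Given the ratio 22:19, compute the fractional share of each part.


Total parts = 22 + 19 = 41
First part: 22/41 = 22/41
Second part: 19/41 = 19/41
= 22/41 and 19/41

22/41 and 19/41


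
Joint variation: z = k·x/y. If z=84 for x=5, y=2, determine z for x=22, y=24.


z = k·x/y
Solve for k using the known point: k = z·y/x = 84×2/5 = 168/5 = 33.6000
Now evaluate at x=22, y=24:
z = k × 22 / 24 = (168 × 22) / (5 × 24) = 3696/120
= 30.8000

30.8000


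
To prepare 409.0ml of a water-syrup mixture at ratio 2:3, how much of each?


Total parts = 2 + 3 = 5
water: 409.0 × 2/5 = 163.6ml
syrup: 409.0 × 3/5 = 245.4ml
= 163.6ml and 245.4ml

163.6ml and 245.4ml


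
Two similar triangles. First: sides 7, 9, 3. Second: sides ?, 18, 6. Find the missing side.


Scale factor = 18/9 = 2
Missing side = 7 × 2
= 14.0

14.0


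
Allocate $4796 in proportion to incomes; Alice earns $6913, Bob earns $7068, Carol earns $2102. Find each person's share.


Total income = 6913 + 7068 + 2102 = $16083
Alice: $4796 × 6913/16083 = $2061.48
Bob: $4796 × 7068/16083 = $2107.70
Carol: $4796 × 2102/16083 = $626.82
= Alice: $2061.48, Bob: $2107.70, Carol: $626.82

Alice: $2061.48, Bob: $2107.70, Carol: $626.82


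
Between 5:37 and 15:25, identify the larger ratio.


5/37 = 0.1351
15/25 = 0.6000
0.1351 < 0.6000, so 5:37 is less
= 15:25

15:25


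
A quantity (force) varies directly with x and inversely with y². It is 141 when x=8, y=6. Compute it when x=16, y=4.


z = k·x/y²
Solve for k using the known point: k = z·y²/x = 141×36/8 = 5076/8 = 634.5000
Now evaluate at x=16, y=4:
z = k × 16 / 16 = (5076 × 16) / (8 × 16) = 81216/128
= 634.5000

634.5000


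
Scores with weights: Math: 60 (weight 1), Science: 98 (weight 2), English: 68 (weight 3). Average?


Numerator = 60×1 + 98×2 + 68×3
= 60 + 196 + 204
= 460
Total weight = 6
Weighted avg = 460/6
= 76.67

76.67


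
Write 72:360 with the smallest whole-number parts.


GCD(72, 360) = 72
72/72 : 360/72
= 1:5

1:5


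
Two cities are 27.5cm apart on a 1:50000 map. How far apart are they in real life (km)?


Real distance = map distance × scale
= 27.5cm × 50000
= 1375000 cm = 13750.0 m
= 13.750 km

13.750 km


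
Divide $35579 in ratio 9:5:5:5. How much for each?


Total parts = 9 + 5 + 5 + 5 = 24
Part 1: 35579 × 9/24 = 13342.13
Part 2: 35579 × 5/24 = 7412.29
Part 3: 35579 × 5/24 = 7412.29
Part 4: 35579 × 5/24 = 7412.29
= Part 1: $13342.13, Part 2: $7412.29, Part 3: $7412.29, Part 4: $7412.29

Part 1: $13342.13, Part 2: $7412.29, Part 3: $7412.29, Part 4: $7412.29


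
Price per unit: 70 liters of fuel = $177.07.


Unit rate = total / quantity
= 177.07 / 70
= $2.53 per unit

$2.53 per unit


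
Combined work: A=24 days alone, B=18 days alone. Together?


Rate of A = 1/24 per day
Rate of B = 1/18 per day
Combined rate = 1/24 + 1/18 = 42/432 ≈ 0.0972 per day
Days = 1 / combined rate = 432/42
≈ 10.29 days

10.29 days


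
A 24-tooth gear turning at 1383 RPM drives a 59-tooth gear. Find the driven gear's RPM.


Gear ratio = 24:59 = 24:59
RPM_B = RPM_A × (teeth_A / teeth_B)
= 1383 × (24/59)
= 562.6 RPM

562.6 RPM


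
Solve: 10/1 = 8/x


Cross multiply: 10 × x = 1 × 8
10x = 8
x = 8 / 10
= 0.80

0.80


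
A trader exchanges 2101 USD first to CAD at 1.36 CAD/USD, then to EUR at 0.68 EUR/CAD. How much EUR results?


Step 1: 2101 USD × 1.36 = 2857.36 CAD
Step 2: 2857.36 CAD × 0.68 = 1943.00 EUR
Implied rate USD→EUR = 1.36 × 0.68 = 0.9248
= 1943.00 EUR

1943.00 EUR


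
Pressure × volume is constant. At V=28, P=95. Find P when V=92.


Inverse proportion: x × y = constant
k = 28 × 95 = 2660
y₂ = k / 92 = 2660 / 92
= 28.91

28.91


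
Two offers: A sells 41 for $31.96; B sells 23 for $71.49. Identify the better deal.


Deal A: $31.96/41 = $0.7795/unit
Deal B: $71.49/23 = $3.1083/unit
A is cheaper per unit
= Deal A

Deal A


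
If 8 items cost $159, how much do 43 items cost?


Direct proportion: y/x = constant
k = 159/8 = 19.8750
y₂ = k × 43 = 159 × 43 / 8 = 6837/8
≈ 854.63

854.63


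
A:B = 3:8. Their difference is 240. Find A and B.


Let A = 3k, B = 8k.
8k - 3k = 240
5k = 240 → k = 240/5 = 48
A = 3×48 = 144, B = 8×48 = 384
= A = 144, B = 384

A = 144, B = 384


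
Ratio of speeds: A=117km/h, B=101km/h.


Ratio = 117:101
GCD = 1
Simplified = 117:101
Time ratio (same distance) = 101:117
Speed ratio = 117:101

117:101


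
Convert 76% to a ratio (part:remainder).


76% means 76 parts out of 100; remainder = 24
Part : remainder = 76:24
GCD = 4
= 19:6

19:6


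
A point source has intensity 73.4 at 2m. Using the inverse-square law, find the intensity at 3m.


I₁d₁² = I₂d₂²
I₂ = I₁ × (d₁/d₂)²
= 73.4 × (2/3)²
= 73.4 × 4/9
= 293.6/9
≈ 32.6222

32.6222


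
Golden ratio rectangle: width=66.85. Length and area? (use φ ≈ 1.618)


φ = (1 + √5) / 2 ≈ 1.618
Length = width × φ = 66.85 × 1.618 = 108.1633
≈ 108.16
Area = width × length = 66.85 × 108.1633 = 7230.716605 ≈ 7230.72
= Length: 108.16, Area: 7230.72

Length: 108.16, Area: 7230.72


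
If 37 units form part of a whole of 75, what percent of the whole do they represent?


Percentage = (part / whole) × 100
= (37 / 75) × 100
≈ 49.33%

49.33%


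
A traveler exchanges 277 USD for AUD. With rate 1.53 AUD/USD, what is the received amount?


Amount × rate = 277 × 1.53
= 423.81 AUD

423.81 AUD


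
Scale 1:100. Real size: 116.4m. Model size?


Model size = real / scale
= 116.4 / 100
= 1.1640 m

1.1640 m


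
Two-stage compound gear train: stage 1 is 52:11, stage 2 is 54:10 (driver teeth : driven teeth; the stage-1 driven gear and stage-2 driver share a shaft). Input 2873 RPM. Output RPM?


Stage 1: RPM_B = RPM_A × t_A/t_B = 2873 × 52/11 = 149396/11 ≈ 13581.45
B and C share a shaft → RPM_C = RPM_B
Stage 2: RPM_D = RPM_C × t_C/t_D = RPM_A × (t_A×t_C)/(t_B×t_D)
Overall ratio = (52×54)/(11×10) = 2808/110
RPM_D = 2873 × 2808/110 = 8067384/110
≈ 73339.85 RPM

73339.85 RPM


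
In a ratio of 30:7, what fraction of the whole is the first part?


Total parts = 30 + 7 = 37
First part: 30/37 = 30/37
= 30/37

30/37


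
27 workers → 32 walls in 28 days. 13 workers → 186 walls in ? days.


Days ∝ work / workers, so d₂ = d₁ × (m₁/m₂) × (w₂/w₁)
Workers factor (inverse): 27/13 ≈ 2.0769
Work factor (direct): 186/32 = 5.8125
d₂ = 28 × 27/13 × 186/32 = (28 × 27 × 186) / (13 × 32) = 140616/416
≈ 338.02 days

338.02 days


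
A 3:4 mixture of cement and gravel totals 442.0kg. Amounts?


Total parts = 3 + 4 = 7
cement: 442.0 × 3/7 = 189.4kg
gravel: 442.0 × 4/7 = 252.6kg
= 189.4kg and 252.6kg

189.4kg and 252.6kg


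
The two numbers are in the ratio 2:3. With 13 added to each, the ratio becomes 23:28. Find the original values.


Let A = 2k, B = 3k.
(2k + 13) / (3k + 13) = 23/28
Cross-multiply: 28(2k + 13) = 23(3k + 13)
56k + 364 = 69k + 299
56k - 69k = 299 - 364
-13k = -65
k = -65/-13 = 5
A = 2×5 = 10, B = 3×5 = 15
= A = 10, B = 15

A = 10, B = 15


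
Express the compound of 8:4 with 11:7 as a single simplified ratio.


Compound ratio = (8×11) : (4×7)
= 88:28
GCD = 4
= 22:7

22:7


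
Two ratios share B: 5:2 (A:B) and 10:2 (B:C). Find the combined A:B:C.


Match B: multiply A:B by 10 → 50:20
Multiply B:C by 2 → 20:4
Combined: 50:20:4
GCD = 2
= 25:10:2

25:10:2


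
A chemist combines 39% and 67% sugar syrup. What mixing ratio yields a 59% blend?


Let x parts of 39% mix with y parts of 67%.
39x + 67y = 59(x + y)
39x + 67y = 59x + 59y
x(39 - 59) = y(59 - 67)
x/y = (67 - 59)/(59 - 39) = 8/20
Simplify: 2:5
= 2:5

2:5


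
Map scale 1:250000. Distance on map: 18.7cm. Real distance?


Real distance = map distance × scale
= 18.7cm × 250000
= 4675000 cm = 46750.0 m
= 46.750 km

46.750 km


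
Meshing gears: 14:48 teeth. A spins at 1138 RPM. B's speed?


Gear ratio = 14:48 = 7:24
RPM_B = RPM_A × (teeth_A / teeth_B)
= 1138 × (14/48)
= 331.9 RPM

331.9 RPM


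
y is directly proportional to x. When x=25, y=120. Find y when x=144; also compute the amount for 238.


Direct proportion: y/x = constant
k = 120/25 = 4.8000
y at x=144: k × 144 = 120 × 144 / 25 = 17280/25 = 691.20
y at x=238: k × 238 = 120 × 238 / 25 = 28560/25 = 1142.40
= 691.20 and 1142.40

691.20 and 1142.40


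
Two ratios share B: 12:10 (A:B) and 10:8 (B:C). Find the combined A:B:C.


Match B: multiply A:B by 10 → 120:100
Multiply B:C by 10 → 100:80
Combined: 120:100:80
GCD = 20
= 6:5:4

6:5:4


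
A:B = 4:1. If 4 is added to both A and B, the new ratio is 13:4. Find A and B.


Let A = 4k, B = 1k.
(4k + 4) / (1k + 4) = 13/4
Cross-multiply: 4(4k + 4) = 13(1k + 4)
16k + 16 = 13k + 52
16k - 13k = 52 - 16
3k = 36
k = 36/3 = 12
A = 4×12 = 48, B = 1×12 = 12
= A = 48, B = 12

A = 48, B = 12


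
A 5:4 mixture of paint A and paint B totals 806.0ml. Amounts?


Total parts = 5 + 4 = 9
paint A: 806.0 × 5/9 = 447.8ml
paint B: 806.0 × 4/9 = 358.2ml
= 447.8ml and 358.2ml

447.8ml and 358.2ml


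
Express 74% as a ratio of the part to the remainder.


74% means 74 parts out of 100; remainder = 26
Part : remainder = 74:26
GCD = 2
= 37:13

37:13


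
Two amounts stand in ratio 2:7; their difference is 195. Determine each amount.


Let A = 2k, B = 7k.
7k - 2k = 195
5k = 195 → k = 195/5 = 39
A = 2×39 = 78, B = 7×39 = 273
= A = 78, B = 273

A = 78, B = 273


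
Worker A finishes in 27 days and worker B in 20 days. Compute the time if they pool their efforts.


Rate of A = 1/27 per day
Rate of B = 1/20 per day
Combined rate = 1/27 + 1/20 = 47/540 ≈ 0.0870 per day
Days = 1 / combined rate = 540/47
≈ 11.49 days

11.49 days


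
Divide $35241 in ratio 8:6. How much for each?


Total parts = 8 + 6 = 14
Part 1: 35241 × 8/14 = 20137.71
Part 2: 35241 × 6/14 = 15103.29
= Part 1: $20137.71, Part 2: $15103.29

Part 1: $20137.71, Part 2: $15103.29


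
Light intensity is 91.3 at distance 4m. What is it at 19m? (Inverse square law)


I₁d₁² = I₂d₂²
I₂ = I₁ × (d₁/d₂)²
= 91.3 × (4/19)²
= 91.3 × 16/361
= 1460.8/361
≈ 4.0465

4.0465


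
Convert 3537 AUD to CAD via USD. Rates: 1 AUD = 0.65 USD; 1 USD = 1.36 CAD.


Step 1: 3537 AUD × 0.65 = 2299.05 USD
Step 2: 2299.05 USD × 1.36 = 3126.71 CAD
Implied rate AUD→CAD = 0.65 × 1.36 = 0.8840
= 3126.71 CAD

3126.71 CAD


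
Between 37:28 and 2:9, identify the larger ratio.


37/28 = 1.3214
2/9 = 0.2222
1.3214 > 0.2222, so 37:28 is greater
= 37:28

37:28


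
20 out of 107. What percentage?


Percentage = (part / whole) × 100
= (20 / 107) × 100
≈ 18.69%

18.69%


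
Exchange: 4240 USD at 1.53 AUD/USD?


Amount × rate = 4240 × 1.53
= 6487.20 AUD

6487.20 AUD


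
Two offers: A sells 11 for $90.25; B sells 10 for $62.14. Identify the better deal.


Deal A: $90.25/11 = $8.2045/unit
Deal B: $62.14/10 = $6.2140/unit
B is cheaper per unit
= Deal B

Deal B


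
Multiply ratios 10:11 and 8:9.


Compound ratio = (10×8) : (11×9)
= 80:99
GCD = 1
= 80:99

80:99


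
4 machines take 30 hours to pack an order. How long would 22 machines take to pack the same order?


Inverse proportion: x × y = constant
k = 4 × 30 = 120
y₂ = k / 22 = 120 / 22
= 5.45

5.45


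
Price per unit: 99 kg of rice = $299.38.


Unit rate = total / quantity
= 299.38 / 99
= $3.02 per unit

$3.02 per unit


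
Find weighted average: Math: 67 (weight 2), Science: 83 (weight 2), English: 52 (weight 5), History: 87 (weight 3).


Numerator = 67×2 + 83×2 + 52×5 + 87×3
= 134 + 166 + 260 + 261
= 821
Total weight = 12
Weighted avg = 821/12
= 68.42

68.42


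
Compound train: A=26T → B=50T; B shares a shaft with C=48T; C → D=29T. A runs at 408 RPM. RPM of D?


Stage 1: RPM_B = RPM_A × t_A/t_B = 408 × 26/50 = 10608/50 = 212.16
B and C share a shaft → RPM_C = RPM_B
Stage 2: RPM_D = RPM_C × t_C/t_D = RPM_A × (t_A×t_C)/(t_B×t_D)
Overall ratio = (26×48)/(50×29) = 1248/1450
RPM_D = 408 × 1248/1450 = 509184/1450
≈ 351.16 RPM

351.16 RPM


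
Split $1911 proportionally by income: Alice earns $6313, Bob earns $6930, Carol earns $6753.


Total income = 6313 + 6930 + 6753 = $19996
Alice: $1911 × 6313/19996 = $603.33
Bob: $1911 × 6930/19996 = $662.29
Carol: $1911 × 6753/19996 = $645.38
= Alice: $603.33, Bob: $662.29, Carol: $645.38

Alice: $603.33, Bob: $662.29, Carol: $645.38


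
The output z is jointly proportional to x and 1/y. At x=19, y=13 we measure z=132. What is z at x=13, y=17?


z = k·x/y
Solve for k using the known point: k = z·y/x = 132×13/19 = 1716/19 ≈ 90.3158
Now evaluate at x=13, y=17:
z = k × 13 / 17 = (1716 × 13) / (19 × 17) = 22308/323
≈ 69.0650

69.0650


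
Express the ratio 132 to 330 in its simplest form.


GCD(132, 330) = 66
132/66 : 330/66
= 2:5

2:5


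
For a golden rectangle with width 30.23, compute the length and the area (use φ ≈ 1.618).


φ = (1 + √5) / 2 ≈ 1.618
Length = width × φ = 30.23 × 1.618 = 48.91214
≈ 48.91
Area = width × length = 30.23 × 48.91214 = 1478.6139922 ≈ 1478.61
= Length: 48.91, Area: 1478.61

Length: 48.91, Area: 1478.61


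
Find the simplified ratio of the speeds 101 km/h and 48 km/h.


Ratio = 101:48
GCD = 1
Simplified = 101:48
Time ratio (same distance) = 48:101
Speed ratio = 101:48

101:48


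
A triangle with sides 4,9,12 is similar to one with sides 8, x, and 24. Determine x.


Scale factor = 8/4 = 2
Missing side = 9 × 2
= 18.0

18.0


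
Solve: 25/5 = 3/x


Cross multiply: 25 × x = 5 × 3
25x = 15
x = 15 / 25
= 0.60

0.60


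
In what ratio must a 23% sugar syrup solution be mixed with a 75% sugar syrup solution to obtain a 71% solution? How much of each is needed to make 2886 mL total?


Let x parts of 23% mix with y parts of 75%.
23x + 75y = 71(x + y)
23x + 75y = 71x + 71y
x(23 - 71) = y(71 - 75)
x/y = (75 - 71)/(71 - 23) = 4/48
Simplify: 1:12
Total parts = 13; one part = 2886/13 = 222.00 mL
23% solution: 1×222.00 = 222.00 mL
75% solution: 12×222.00 = 2664.00 mL
= ratio 1:12; 222.00 mL and 2664.00 mL

ratio 1:12; 222.00 mL and 2664.00 mL


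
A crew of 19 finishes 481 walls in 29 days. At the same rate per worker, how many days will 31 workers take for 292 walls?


Days ∝ work / workers, so d₂ = d₁ × (m₁/m₂) × (w₂/w₁)
Workers factor (inverse): 19/31 ≈ 0.6129
Work factor (direct): 292/481 ≈ 0.6071
d₂ = 29 × 19/31 × 292/481 = (29 × 19 × 292) / (31 × 481) = 160892/14911
≈ 10.79 days

10.79 days


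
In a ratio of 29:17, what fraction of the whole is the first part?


Total parts = 29 + 17 = 46
First part: 29/46 = 29/46
= 29/46

29/46


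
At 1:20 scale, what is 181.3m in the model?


Model size = real / scale
= 181.3 / 20
= 9.0650 m

9.0650 m


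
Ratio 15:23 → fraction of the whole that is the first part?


Total parts = 15 + 23 = 38
First part: 15/38 = 15/38
= 15/38

15/38


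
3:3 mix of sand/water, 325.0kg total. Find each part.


Total parts = 3 + 3 = 6
sand: 325.0 × 3/6 = 162.5kg
water: 325.0 × 3/6 = 162.5kg
= 162.5kg and 162.5kg

162.5kg and 162.5kg


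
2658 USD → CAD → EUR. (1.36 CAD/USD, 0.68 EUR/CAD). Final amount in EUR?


Step 1: 2658 USD × 1.36 = 3614.88 CAD
Step 2: 3614.88 CAD × 0.68 = 2458.12 EUR
Implied rate USD→EUR = 1.36 × 0.68 = 0.9248
= 2458.12 EUR

2458.12 EUR


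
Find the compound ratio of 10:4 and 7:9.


Compound ratio = (10×7) : (4×9)
= 70:36
GCD = 2
= 35:18

35:18


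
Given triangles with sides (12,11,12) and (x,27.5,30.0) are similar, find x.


Scale factor = 27.5/11 = 2.5
Missing side = 12 × 2.5
= 30.0

30.0


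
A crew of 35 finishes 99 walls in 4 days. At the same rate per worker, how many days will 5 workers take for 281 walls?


Days ∝ work / workers, so d₂ = d₁ × (m₁/m₂) × (w₂/w₁)
Workers factor (inverse): 35/5 = 7.0000
Work factor (direct): 281/99 ≈ 2.8384
d₂ = 4 × 35/5 × 281/99 = (4 × 35 × 281) / (5 × 99) = 39340/495
≈ 79.47 days

79.47 days


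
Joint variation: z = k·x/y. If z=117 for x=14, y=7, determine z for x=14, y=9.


z = k·x/y
Solve for k using the known point: k = z·y/x = 117×7/14 = 819/14 = 58.5000
Now evaluate at x=14, y=9:
z = k × 14 / 9 = (819 × 14) / (14 × 9) = 11466/126
= 91.0000

91.0000


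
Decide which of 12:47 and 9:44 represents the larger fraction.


12/47 = 0.2553
9/44 = 0.2045
0.2553 > 0.2045, so 12:47 is greater
= 12:47

12:47


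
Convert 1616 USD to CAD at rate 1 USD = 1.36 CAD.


Amount × rate = 1616 × 1.36
= 2197.76 CAD

2197.76 CAD


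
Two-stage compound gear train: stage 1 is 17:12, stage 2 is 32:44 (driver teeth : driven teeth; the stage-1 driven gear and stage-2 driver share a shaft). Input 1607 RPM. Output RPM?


Stage 1: RPM_B = RPM_A × t_A/t_B = 1607 × 17/12 = 27319/12 ≈ 2276.58
B and C share a shaft → RPM_C = RPM_B
Stage 2: RPM_D = RPM_C × t_C/t_D = RPM_A × (t_A×t_C)/(t_B×t_D)
Overall ratio = (17×32)/(12×44) = 544/528
RPM_D = 1607 × 544/528 = 874208/528
≈ 1655.70 RPM

1655.70 RPM


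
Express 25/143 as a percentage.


Percentage = (part / whole) × 100
= (25 / 143) × 100
≈ 17.48%

17.48%


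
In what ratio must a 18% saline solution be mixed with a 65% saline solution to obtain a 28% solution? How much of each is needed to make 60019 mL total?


Let x parts of 18% mix with y parts of 65%.
18x + 65y = 28(x + y)
18x + 65y = 28x + 28y
x(18 - 28) = y(28 - 65)
x/y = (65 - 28)/(28 - 18) = 37/10
Simplify: 37:10
Total parts = 47; one part = 60019/47 = 1277.00 mL
18% solution: 37×1277.00 = 47249.00 mL
65% solution: 10×1277.00 = 12770.00 mL
= ratio 37:10; 47249.00 mL and 12770.00 mL

ratio 37:10; 47249.00 mL and 12770.00 mL


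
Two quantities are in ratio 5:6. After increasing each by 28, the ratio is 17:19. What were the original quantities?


Let A = 5k, B = 6k.
(5k + 28) / (6k + 28) = 17/19
Cross-multiply: 19(5k + 28) = 17(6k + 28)
95k + 532 = 102k + 476
95k - 102k = 476 - 532
-7k = -56
k = -56/-7 = 8
A = 5×8 = 40, B = 6×8 = 48
= A = 40, B = 48

A = 40, B = 48


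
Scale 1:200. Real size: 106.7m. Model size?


Model size = real / scale
= 106.7 / 200
= 0.5335 m

0.5335 m


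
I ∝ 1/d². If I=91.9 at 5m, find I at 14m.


I₁d₁² = I₂d₂²
I₂ = I₁ × (d₁/d₂)²
= 91.9 × (5/14)²
= 91.9 × 25/196
= 2297.5/196
≈ 11.7219

11.7219


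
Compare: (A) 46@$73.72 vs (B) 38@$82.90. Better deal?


Deal A: $73.72/46 = $1.6026/unit
Deal B: $82.90/38 = $2.1816/unit
A is cheaper per unit
= Deal A

Deal A


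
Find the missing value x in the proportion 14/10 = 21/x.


Cross multiply: 14 × x = 10 × 21
14x = 210
x = 210 / 14
= 15.00

15.00


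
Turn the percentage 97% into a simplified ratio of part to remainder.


97% means 97 parts out of 100; remainder = 3
Part : remainder = 97:3
GCD = 1
= 97:3

97:3


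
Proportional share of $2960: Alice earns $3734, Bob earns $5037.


Total income = 3734 + 5037 = $8771
Alice: $2960 × 3734/8771 = $1260.13
Bob: $2960 × 5037/8771 = $1699.87
= Alice: $1260.13, Bob: $1699.87

Alice: $1260.13, Bob: $1699.87


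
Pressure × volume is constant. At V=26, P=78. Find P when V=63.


Inverse proportion: x × y = constant
k = 26 × 78 = 2028
y₂ = k / 63 = 2028 / 63
= 32.19

32.19


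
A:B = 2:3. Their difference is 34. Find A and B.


Let A = 2k, B = 3k.
3k - 2k = 34
1k = 34 → k = 34/1 = 34
A = 2×34 = 68, B = 3×34 = 102
= A = 68, B = 102

A = 68, B = 102


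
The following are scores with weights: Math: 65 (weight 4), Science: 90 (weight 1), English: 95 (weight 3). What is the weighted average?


Numerator = 65×4 + 90×1 + 95×3
= 260 + 90 + 285
= 635
Total weight = 8
Weighted avg = 635/8
= 79.38

79.38


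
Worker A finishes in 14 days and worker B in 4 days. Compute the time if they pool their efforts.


Rate of A = 1/14 per day
Rate of B = 1/4 per day
Combined rate = 1/14 + 1/4 = 18/56 ≈ 0.3214 per day
Days = 1 / combined rate = 56/18
≈ 3.11 days

3.11 days


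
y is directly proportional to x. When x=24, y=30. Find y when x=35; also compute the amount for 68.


Direct proportion: y/x = constant
k = 30/24 = 1.2500
y at x=35: k × 35 = 30 × 35 / 24 = 1050/24 = 43.75
y at x=68: k × 68 = 30 × 68 / 24 = 2040/24 = 85.00
= 43.75 and 85.00

43.75 and 85.00


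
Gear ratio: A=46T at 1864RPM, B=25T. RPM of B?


Gear ratio = 46:25 = 46:25
RPM_B = RPM_A × (teeth_A / teeth_B)
= 1864 × (46/25)
= 3429.8 RPM

3429.8 RPM


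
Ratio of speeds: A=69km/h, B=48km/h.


Ratio = 69:48
GCD = 3
Simplified = 23:16
Time ratio (same distance) = 16:23
Speed ratio = 23:16

23:16


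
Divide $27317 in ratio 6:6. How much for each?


Total parts = 6 + 6 = 12
Part 1: 27317 × 6/12 = 13658.50
Part 2: 27317 × 6/12 = 13658.50
= Part 1: $13658.50, Part 2: $13658.50

Part 1: $13658.50, Part 2: $13658.50


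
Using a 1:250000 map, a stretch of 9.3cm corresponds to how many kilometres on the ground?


Real distance = map distance × scale
= 9.3cm × 250000
= 2325000 cm = 23250.0 m
= 23.250 km

23.250 km


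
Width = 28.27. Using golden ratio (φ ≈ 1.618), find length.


φ = (1 + √5) / 2 ≈ 1.618
Length = width × φ = 28.27 × 1.618 = 45.74086
≈ 45.74

45.74


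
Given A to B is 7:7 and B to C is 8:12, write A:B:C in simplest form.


Match B: multiply A:B by 8 → 56:56
Multiply B:C by 7 → 56:84
Combined: 56:56:84
GCD = 28
= 2:2:3

2:2:3


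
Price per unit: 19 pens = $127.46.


Unit rate = total / quantity
= 127.46 / 19
= $6.71 per unit

$6.71 per unit


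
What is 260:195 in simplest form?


GCD(260, 195) = 65
260/65 : 195/65
= 4:3

4:3


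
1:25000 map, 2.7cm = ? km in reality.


Real distance = map distance × scale
= 2.7cm × 25000
= 67500 cm = 675.0 m
= 0.675 km

0.675 km


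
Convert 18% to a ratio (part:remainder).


18% means 18 parts out of 100; remainder = 82
Part : remainder = 18:82
GCD = 2
= 9:41

9:41


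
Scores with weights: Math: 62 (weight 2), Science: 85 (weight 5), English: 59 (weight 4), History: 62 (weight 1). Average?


Numerator = 62×2 + 85×5 + 59×4 + 62×1
= 124 + 425 + 236 + 62
= 847
Total weight = 12
Weighted avg = 847/12
= 70.58

70.58


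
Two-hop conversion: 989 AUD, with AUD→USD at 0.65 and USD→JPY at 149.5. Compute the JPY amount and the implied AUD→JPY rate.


Step 1: 989 AUD × 0.65 = 642.85 USD
Step 2: 642.85 USD × 149.5 = 96106.08 JPY
Implied rate AUD→JPY = 0.65 × 149.5 = 97.1750
= 96106.08 JPY; implied rate 97.1750 JPY/AUD

96106.08 JPY; implied rate 97.1750 JPY/AUD


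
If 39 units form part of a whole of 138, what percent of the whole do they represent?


Percentage = (part / whole) × 100
= (39 / 138) × 100
≈ 28.26%

28.26%


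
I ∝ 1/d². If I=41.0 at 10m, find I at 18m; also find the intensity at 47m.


I₁d₁² = I₂d₂²
I at 18m = 41.0 × (10/18)² = 41.0 × 100/324 = 4100/324 ≈ 12.6543
I at 47m = 41.0 × (10/47)² = 41.0 × 100/2209 = 4100/2209 ≈ 1.8560
= 12.6543 and 1.8560

12.6543 and 1.8560


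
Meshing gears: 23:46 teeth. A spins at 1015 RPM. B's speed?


Gear ratio = 23:46 = 1:2
RPM_B = RPM_A × (teeth_A / teeth_B)
= 1015 × (23/46)
= 507.5 RPM

507.5 RPM


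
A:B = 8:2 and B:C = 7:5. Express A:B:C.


Match B: multiply A:B by 7 → 56:14
Multiply B:C by 2 → 14:10
Combined: 56:14:10
GCD = 2
= 28:7:5

28:7:5


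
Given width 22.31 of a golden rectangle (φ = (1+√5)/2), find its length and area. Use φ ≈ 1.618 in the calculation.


φ = (1 + √5) / 2 ≈ 1.618
Length = width × φ = 22.31 × 1.618 = 36.09758
≈ 36.10
Area = width × length = 22.31 × 36.09758 = 805.3370098 ≈ 805.34
= Length: 36.10, Area: 805.34

Length: 36.10, Area: 805.34


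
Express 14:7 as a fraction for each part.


Total parts = 14 + 7 = 21
First part: 14/21 = 2/3
Second part: 7/21 = 1/3
= 2/3 and 1/3

2/3 and 1/3


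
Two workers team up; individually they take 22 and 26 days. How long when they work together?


Rate of A = 1/22 per day
Rate of B = 1/26 per day
Combined rate = 1/22 + 1/26 = 48/572 ≈ 0.0839 per day
Days = 1 / combined rate = 572/48
≈ 11.92 days

11.92 days


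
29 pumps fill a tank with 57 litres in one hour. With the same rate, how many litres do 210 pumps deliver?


Direct proportion: y/x = constant
k = 57/29 ≈ 1.9655
y₂ = k × 210 = 57 × 210 / 29 = 11970/29
≈ 412.76

412.76


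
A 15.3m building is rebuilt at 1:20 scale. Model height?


Model size = real / scale
= 15.3 / 20
= 0.7650 m

0.7650 m


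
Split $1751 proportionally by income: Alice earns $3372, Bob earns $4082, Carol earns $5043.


Total income = 3372 + 4082 + 5043 = $12497
Alice: $1751 × 3372/12497 = $472.46
Bob: $1751 × 4082/12497 = $571.94
Carol: $1751 × 5043/12497 = $706.59
= Alice: $472.46, Bob: $571.94, Carol: $706.59

Alice: $472.46, Bob: $571.94, Carol: $706.59


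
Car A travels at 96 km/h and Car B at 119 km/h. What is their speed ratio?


Ratio = 96:119
GCD = 1
Simplified = 96:119
Time ratio (same distance) = 119:96
Speed ratio = 96:119

96:119


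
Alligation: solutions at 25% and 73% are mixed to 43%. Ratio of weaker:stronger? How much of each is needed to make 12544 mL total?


Let x parts of 25% mix with y parts of 73%.
25x + 73y = 43(x + y)
25x + 73y = 43x + 43y
x(25 - 43) = y(43 - 73)
x/y = (73 - 43)/(43 - 25) = 30/18
Simplify: 5:3
Total parts = 8; one part = 12544/8 = 1568.00 mL
25% solution: 5×1568.00 = 7840.00 mL
73% solution: 3×1568.00 = 4704.00 mL
= ratio 5:3; 7840.00 mL and 4704.00 mL

ratio 5:3; 7840.00 mL and 4704.00 mL


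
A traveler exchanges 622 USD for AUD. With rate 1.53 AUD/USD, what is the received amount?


Amount × rate = 622 × 1.53
= 951.66 AUD

951.66 AUD


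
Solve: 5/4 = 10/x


Cross multiply: 5 × x = 4 × 10
5x = 40
x = 40 / 5
= 8.00

8.00


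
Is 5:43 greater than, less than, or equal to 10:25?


5/43 = 0.1163
10/25 = 0.4000
0.1163 < 0.4000, so 5:43 is less
= less than

less than


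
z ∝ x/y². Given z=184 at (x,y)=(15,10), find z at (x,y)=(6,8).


z = k·x/y²
Solve for k using the known point: k = z·y²/x = 184×100/15 = 18400/15 ≈ 1226.6667
Now evaluate at x=6, y=8:
z = k × 6 / 64 = (18400 × 6) / (15 × 64) = 110400/960
= 115.0000

115.0000


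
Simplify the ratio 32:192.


GCD(32, 192) = 32
32/32 : 192/32
= 1:6

1:6


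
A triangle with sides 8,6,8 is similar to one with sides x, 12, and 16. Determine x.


Scale factor = 12/6 = 2
Missing side = 8 × 2
= 16.0

16.0


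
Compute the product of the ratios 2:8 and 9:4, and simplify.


Compound ratio = (2×9) : (8×4)
= 18:32
GCD = 2
= 9:16

9:16


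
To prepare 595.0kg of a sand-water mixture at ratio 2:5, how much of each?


Total parts = 2 + 5 = 7
sand: 595.0 × 2/7 = 170.0kg
water: 595.0 × 5/7 = 425.0kg
= 170.0kg and 425.0kg

170.0kg and 425.0kg


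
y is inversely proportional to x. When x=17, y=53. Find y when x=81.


Inverse proportion: x × y = constant
k = 17 × 53 = 901
y₂ = k / 81 = 901 / 81
= 11.12

11.12


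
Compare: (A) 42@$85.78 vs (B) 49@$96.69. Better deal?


Deal A: $85.78/42 = $2.0424/unit
Deal B: $96.69/49 = $1.9733/unit
B is cheaper per unit
= Deal B

Deal B


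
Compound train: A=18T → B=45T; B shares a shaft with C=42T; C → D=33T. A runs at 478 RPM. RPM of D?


Stage 1: RPM_B = RPM_A × t_A/t_B = 478 × 18/45 = 8604/45 = 191.20
B and C share a shaft → RPM_C = RPM_B
Stage 2: RPM_D = RPM_C × t_C/t_D = RPM_A × (t_A×t_C)/(t_B×t_D)
Overall ratio = (18×42)/(45×33) = 756/1485
RPM_D = 478 × 756/1485 = 361368/1485
≈ 243.35 RPM

243.35 RPM


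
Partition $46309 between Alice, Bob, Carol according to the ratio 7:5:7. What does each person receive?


Total parts = 7 + 5 + 7 = 19
Alice: 46309 × 7/19 = 17061.21
Bob: 46309 × 5/19 = 12186.58
Carol: 46309 × 7/19 = 17061.21
= Alice: $17061.21, Bob: $12186.58, Carol: $17061.21

Alice: $17061.21, Bob: $12186.58, Carol: $17061.21


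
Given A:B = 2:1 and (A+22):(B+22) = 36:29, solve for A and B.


Let A = 2k, B = 1k.
(2k + 22) / (1k + 22) = 36/29
Cross-multiply: 29(2k + 22) = 36(1k + 22)
58k + 638 = 36k + 792
58k - 36k = 792 - 638
22k = 154
k = 154/22 = 7
A = 2×7 = 14, B = 1×7 = 7
= A = 14, B = 7

A = 14, B = 7


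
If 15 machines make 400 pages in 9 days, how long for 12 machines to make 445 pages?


Days ∝ work / workers, so d₂ = d₁ × (m₁/m₂) × (w₂/w₁)
Workers factor (inverse): 15/12 = 1.2500
Work factor (direct): 445/400 = 1.1125
d₂ = 9 × 15/12 × 445/400 = (9 × 15 × 445) / (12 × 400) = 60075/4800
≈ 12.52 days

12.52 days


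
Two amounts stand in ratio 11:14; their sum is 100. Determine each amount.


Let A = 11k, B = 14k.
11k + 14k = 100
25k = 100 → k = 100/25 = 4
A = 11×4 = 44, B = 14×4 = 56
= A = 44, B = 56

A = 44, B = 56


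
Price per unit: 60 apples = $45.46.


Unit rate = total / quantity
= 45.46 / 60
= $0.76 per unit

$0.76 per unit


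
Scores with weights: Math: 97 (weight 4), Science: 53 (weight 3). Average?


Numerator = 97×4 + 53×3
= 388 + 159
= 547
Total weight = 7
Weighted avg = 547/7
= 78.14

78.14


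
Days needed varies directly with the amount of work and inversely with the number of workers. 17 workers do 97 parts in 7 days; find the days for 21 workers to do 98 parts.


Days ∝ work / workers, so d₂ = d₁ × (m₁/m₂) × (w₂/w₁)
Workers factor (inverse): 17/21 ≈ 0.8095
Work factor (direct): 98/97 ≈ 1.0103
d₂ = 7 × 17/21 × 98/97 = (7 × 17 × 98) / (21 × 97) = 11662/2037
≈ 5.73 days

5.73 days


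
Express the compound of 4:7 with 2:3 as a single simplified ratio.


Compound ratio = (4×2) : (7×3)
= 8:21
GCD = 1
= 8:21

8:21


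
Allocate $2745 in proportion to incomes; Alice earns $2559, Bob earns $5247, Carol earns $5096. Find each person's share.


Total income = 2559 + 5247 + 5096 = $12902
Alice: $2745 × 2559/12902 = $544.45
Bob: $2745 × 5247/12902 = $1116.34
Carol: $2745 × 5096/12902 = $1084.21
= Alice: $544.45, Bob: $1116.34, Carol: $1084.21

Alice: $544.45, Bob: $1116.34, Carol: $1084.21


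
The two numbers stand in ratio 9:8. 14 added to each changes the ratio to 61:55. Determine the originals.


Let A = 9k, B = 8k.
(9k + 14) / (8k + 14) = 61/55
Cross-multiply: 55(9k + 14) = 61(8k + 14)
495k + 770 = 488k + 854
495k - 488k = 854 - 770
7k = 84
k = 84/7 = 12
A = 9×12 = 108, B = 8×12 = 96
= A = 108, B = 96

A = 108, B = 96


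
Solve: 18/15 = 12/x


Cross multiply: 18 × x = 15 × 12
18x = 180
x = 180 / 18
= 10.00

10.00


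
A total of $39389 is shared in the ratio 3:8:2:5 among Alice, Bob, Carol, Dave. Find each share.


Total parts = 3 + 8 + 2 + 5 = 18
Alice: 39389 × 3/18 = 6564.83
Bob: 39389 × 8/18 = 17506.22
Carol: 39389 × 2/18 = 4376.56
Dave: 39389 × 5/18 = 10941.39
= Alice: $6564.83, Bob: $17506.22, Carol: $4376.56, Dave: $10941.39

Alice: $6564.83, Bob: $17506.22, Carol: $4376.56, Dave: $10941.39


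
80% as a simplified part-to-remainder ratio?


80% means 80 parts out of 100; remainder = 20
Part : remainder = 80:20
GCD = 20
= 4:1

4:1


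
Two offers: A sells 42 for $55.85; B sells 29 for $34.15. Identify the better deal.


Deal A: $55.85/42 = $1.3298/unit
Deal B: $34.15/29 = $1.1776/unit
B is cheaper per unit
= Deal B

Deal B


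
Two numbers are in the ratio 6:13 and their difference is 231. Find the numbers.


Let A = 6k, B = 13k.
13k - 6k = 231
7k = 231 → k = 231/7 = 33
A = 6×33 = 198, B = 13×33 = 429
= A = 198, B = 429

A = 198, B = 429


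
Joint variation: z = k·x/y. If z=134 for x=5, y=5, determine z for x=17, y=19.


z = k·x/y
Solve for k using the known point: k = z·y/x = 134×5/5 = 670/5 = 134.0000
Now evaluate at x=17, y=19:
z = k × 17 / 19 = (670 × 17) / (5 × 19) = 11390/95
≈ 119.8947

119.8947


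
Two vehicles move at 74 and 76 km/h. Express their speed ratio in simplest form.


Ratio = 74:76
GCD = 2
Simplified = 37:38
Time ratio (same distance) = 38:37
Speed ratio = 37:38

37:38


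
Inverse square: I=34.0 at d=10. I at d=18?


I₁d₁² = I₂d₂²
I₂ = I₁ × (d₁/d₂)²
= 34.0 × (10/18)²
= 34.0 × 100/324
= 3400/324
≈ 10.4938

10.4938


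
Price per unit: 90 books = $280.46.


Unit rate = total / quantity
= 280.46 / 90
= $3.12 per unit

$3.12 per unit


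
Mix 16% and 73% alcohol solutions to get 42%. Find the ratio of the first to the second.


Let x parts of 16% mix with y parts of 73%.
16x + 73y = 42(x + y)
16x + 73y = 42x + 42y
x(16 - 42) = y(42 - 73)
x/y = (73 - 42)/(42 - 16) = 31/26
Simplify: 31:26
= 31:26

31:26


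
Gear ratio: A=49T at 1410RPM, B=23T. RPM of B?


Gear ratio = 49:23 = 49:23
RPM_B = RPM_A × (teeth_A / teeth_B)
= 1410 × (49/23)
= 3003.9 RPM

3003.9 RPM


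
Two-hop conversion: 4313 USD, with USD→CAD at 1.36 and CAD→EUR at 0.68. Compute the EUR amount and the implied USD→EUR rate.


Step 1: 4313 USD × 1.36 = 5865.68 CAD
Step 2: 5865.68 CAD × 0.68 = 3988.66 EUR
Implied rate USD→EUR = 1.36 × 0.68 = 0.9248
= 3988.66 EUR; implied rate 0.9248 EUR/USD

3988.66 EUR; implied rate 0.9248 EUR/USD


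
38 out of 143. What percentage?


Percentage = (part / whole) × 100
= (38 / 143) × 100
≈ 26.57%

26.57%


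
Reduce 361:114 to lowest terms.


GCD(361, 114) = 19
361/19 : 114/19
= 19:6

19:6


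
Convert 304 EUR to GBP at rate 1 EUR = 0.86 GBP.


Amount × rate = 304 × 0.86
= 261.44 GBP

261.44 GBP


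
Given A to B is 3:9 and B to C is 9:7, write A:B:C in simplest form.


Match B: multiply A:B by 9 → 27:81
Multiply B:C by 9 → 81:63
Combined: 27:81:63
GCD = 9
= 3:9:7

3:9:7


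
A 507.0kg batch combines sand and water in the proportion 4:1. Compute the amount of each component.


Total parts = 4 + 1 = 5
sand: 507.0 × 4/5 = 405.6kg
water: 507.0 × 1/5 = 101.4kg
= 405.6kg and 101.4kg

405.6kg and 101.4kg


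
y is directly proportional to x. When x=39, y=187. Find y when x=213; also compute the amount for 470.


Direct proportion: y/x = constant
k = 187/39 ≈ 4.7949
y at x=213: k × 213 = 187 × 213 / 39 = 39831/39 ≈ 1021.31
y at x=470: k × 470 = 187 × 470 / 39 = 87890/39 ≈ 2253.59
= 1021.31 and 2253.59

1021.31 and 2253.59


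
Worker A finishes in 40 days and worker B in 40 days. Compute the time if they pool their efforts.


Rate of A = 1/40 per day
Rate of B = 1/40 per day
Combined rate = 1/40 + 1/40 = 80/1600 = 0.0500 per day
Days = 1 / combined rate = 1600/80
= 20.00 days

20.00 days


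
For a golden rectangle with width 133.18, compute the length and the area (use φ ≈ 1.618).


φ = (1 + √5) / 2 ≈ 1.618
Length = width × φ = 133.18 × 1.618 = 215.48524
≈ 215.49
Area = width × length = 133.18 × 215.48524 = 28698.3242632 ≈ 28698.32
= Length: 215.49, Area: 28698.32

Length: 215.49, Area: 28698.32


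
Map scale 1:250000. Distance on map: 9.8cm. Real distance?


Real distance = map distance × scale
= 9.8cm × 250000
= 2450000 cm = 24500.0 m
= 24.500 km

24.500 km


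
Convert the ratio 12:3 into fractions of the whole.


Total parts = 12 + 3 = 15
First part: 12/15 = 4/5
Second part: 3/15 = 1/5
= 4/5 and 1/5

4/5 and 1/5


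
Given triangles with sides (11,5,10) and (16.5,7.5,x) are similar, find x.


Scale factor = 16.5/11 = 1.5
Missing side = 10 × 1.5
= 15.0

15.0


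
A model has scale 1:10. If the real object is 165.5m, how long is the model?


Model size = real / scale
= 165.5 / 10
= 16.5500 m

16.5500 m


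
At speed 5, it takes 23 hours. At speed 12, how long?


Inverse proportion: x × y = constant
k = 5 × 23 = 115
y₂ = k / 12 = 115 / 12
= 9.58

9.58


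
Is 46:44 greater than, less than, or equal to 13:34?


46/44 = 1.0455
13/34 = 0.3824
1.0455 > 0.3824, so 46:44 is greater
= greater than

greater than


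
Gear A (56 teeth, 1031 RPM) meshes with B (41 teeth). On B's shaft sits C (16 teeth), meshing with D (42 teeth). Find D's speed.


Stage 1: RPM_B = RPM_A × t_A/t_B = 1031 × 56/41 = 57736/41 ≈ 1408.20
B and C share a shaft → RPM_C = RPM_B
Stage 2: RPM_D = RPM_C × t_C/t_D = RPM_A × (t_A×t_C)/(t_B×t_D)
Overall ratio = (56×16)/(41×42) = 896/1722
RPM_D = 1031 × 896/1722 = 923776/1722
≈ 536.46 RPM

536.46 RPM
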